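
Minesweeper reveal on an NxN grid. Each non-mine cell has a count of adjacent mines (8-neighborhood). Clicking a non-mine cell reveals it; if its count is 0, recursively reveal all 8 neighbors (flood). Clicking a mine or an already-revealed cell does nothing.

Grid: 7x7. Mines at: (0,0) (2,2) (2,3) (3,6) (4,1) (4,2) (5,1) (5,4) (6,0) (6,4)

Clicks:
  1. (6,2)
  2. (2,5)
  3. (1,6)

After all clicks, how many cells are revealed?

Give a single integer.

Click 1 (6,2) count=1: revealed 1 new [(6,2)] -> total=1
Click 2 (2,5) count=1: revealed 1 new [(2,5)] -> total=2
Click 3 (1,6) count=0: revealed 14 new [(0,1) (0,2) (0,3) (0,4) (0,5) (0,6) (1,1) (1,2) (1,3) (1,4) (1,5) (1,6) (2,4) (2,6)] -> total=16

Answer: 16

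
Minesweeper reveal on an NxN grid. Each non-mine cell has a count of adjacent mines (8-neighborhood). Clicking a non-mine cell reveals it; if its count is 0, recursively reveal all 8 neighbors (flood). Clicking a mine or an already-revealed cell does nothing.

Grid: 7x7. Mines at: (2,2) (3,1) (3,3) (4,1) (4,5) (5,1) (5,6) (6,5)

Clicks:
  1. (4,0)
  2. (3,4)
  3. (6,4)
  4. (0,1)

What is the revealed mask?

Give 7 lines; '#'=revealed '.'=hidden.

Click 1 (4,0) count=3: revealed 1 new [(4,0)] -> total=1
Click 2 (3,4) count=2: revealed 1 new [(3,4)] -> total=2
Click 3 (6,4) count=1: revealed 1 new [(6,4)] -> total=3
Click 4 (0,1) count=0: revealed 22 new [(0,0) (0,1) (0,2) (0,3) (0,4) (0,5) (0,6) (1,0) (1,1) (1,2) (1,3) (1,4) (1,5) (1,6) (2,0) (2,1) (2,3) (2,4) (2,5) (2,6) (3,5) (3,6)] -> total=25

Answer: #######
#######
##.####
....###
#......
.......
....#..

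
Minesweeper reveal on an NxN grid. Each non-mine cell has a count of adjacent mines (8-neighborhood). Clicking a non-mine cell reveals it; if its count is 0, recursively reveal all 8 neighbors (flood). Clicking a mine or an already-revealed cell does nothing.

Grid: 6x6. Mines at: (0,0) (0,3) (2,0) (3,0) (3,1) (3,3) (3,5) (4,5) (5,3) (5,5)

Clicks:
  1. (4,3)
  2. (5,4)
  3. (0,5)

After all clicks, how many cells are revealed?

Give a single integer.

Click 1 (4,3) count=2: revealed 1 new [(4,3)] -> total=1
Click 2 (5,4) count=3: revealed 1 new [(5,4)] -> total=2
Click 3 (0,5) count=0: revealed 6 new [(0,4) (0,5) (1,4) (1,5) (2,4) (2,5)] -> total=8

Answer: 8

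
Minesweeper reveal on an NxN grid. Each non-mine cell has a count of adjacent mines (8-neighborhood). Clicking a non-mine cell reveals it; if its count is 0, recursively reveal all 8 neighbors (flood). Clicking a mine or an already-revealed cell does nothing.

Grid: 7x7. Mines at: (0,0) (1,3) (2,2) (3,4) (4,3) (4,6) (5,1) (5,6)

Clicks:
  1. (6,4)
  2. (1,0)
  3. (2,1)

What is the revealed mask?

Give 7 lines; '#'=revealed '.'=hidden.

Answer: .......
#......
.#.....
.......
.......
..####.
..####.

Derivation:
Click 1 (6,4) count=0: revealed 8 new [(5,2) (5,3) (5,4) (5,5) (6,2) (6,3) (6,4) (6,5)] -> total=8
Click 2 (1,0) count=1: revealed 1 new [(1,0)] -> total=9
Click 3 (2,1) count=1: revealed 1 new [(2,1)] -> total=10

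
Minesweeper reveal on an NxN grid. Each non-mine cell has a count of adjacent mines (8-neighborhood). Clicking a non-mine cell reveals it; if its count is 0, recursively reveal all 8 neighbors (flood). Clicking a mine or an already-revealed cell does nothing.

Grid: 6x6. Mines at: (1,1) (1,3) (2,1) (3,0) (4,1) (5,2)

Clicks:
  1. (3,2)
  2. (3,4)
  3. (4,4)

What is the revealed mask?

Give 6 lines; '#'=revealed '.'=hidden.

Click 1 (3,2) count=2: revealed 1 new [(3,2)] -> total=1
Click 2 (3,4) count=0: revealed 18 new [(0,4) (0,5) (1,4) (1,5) (2,2) (2,3) (2,4) (2,5) (3,3) (3,4) (3,5) (4,2) (4,3) (4,4) (4,5) (5,3) (5,4) (5,5)] -> total=19
Click 3 (4,4) count=0: revealed 0 new [(none)] -> total=19

Answer: ....##
....##
..####
..####
..####
...###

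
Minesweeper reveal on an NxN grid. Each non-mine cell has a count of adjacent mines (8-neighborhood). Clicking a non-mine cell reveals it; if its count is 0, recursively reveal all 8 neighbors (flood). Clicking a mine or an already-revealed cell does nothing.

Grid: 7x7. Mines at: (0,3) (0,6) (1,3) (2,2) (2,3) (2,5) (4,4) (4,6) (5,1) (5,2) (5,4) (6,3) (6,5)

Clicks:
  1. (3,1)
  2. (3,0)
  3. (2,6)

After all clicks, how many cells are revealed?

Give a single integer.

Answer: 13

Derivation:
Click 1 (3,1) count=1: revealed 1 new [(3,1)] -> total=1
Click 2 (3,0) count=0: revealed 11 new [(0,0) (0,1) (0,2) (1,0) (1,1) (1,2) (2,0) (2,1) (3,0) (4,0) (4,1)] -> total=12
Click 3 (2,6) count=1: revealed 1 new [(2,6)] -> total=13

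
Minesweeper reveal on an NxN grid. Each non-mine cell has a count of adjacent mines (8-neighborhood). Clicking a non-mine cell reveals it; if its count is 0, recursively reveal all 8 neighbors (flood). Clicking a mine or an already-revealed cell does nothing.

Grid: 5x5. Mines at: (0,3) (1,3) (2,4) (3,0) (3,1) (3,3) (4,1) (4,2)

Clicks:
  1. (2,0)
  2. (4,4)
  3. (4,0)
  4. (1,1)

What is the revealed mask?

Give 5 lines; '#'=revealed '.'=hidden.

Answer: ###..
###..
###..
.....
#...#

Derivation:
Click 1 (2,0) count=2: revealed 1 new [(2,0)] -> total=1
Click 2 (4,4) count=1: revealed 1 new [(4,4)] -> total=2
Click 3 (4,0) count=3: revealed 1 new [(4,0)] -> total=3
Click 4 (1,1) count=0: revealed 8 new [(0,0) (0,1) (0,2) (1,0) (1,1) (1,2) (2,1) (2,2)] -> total=11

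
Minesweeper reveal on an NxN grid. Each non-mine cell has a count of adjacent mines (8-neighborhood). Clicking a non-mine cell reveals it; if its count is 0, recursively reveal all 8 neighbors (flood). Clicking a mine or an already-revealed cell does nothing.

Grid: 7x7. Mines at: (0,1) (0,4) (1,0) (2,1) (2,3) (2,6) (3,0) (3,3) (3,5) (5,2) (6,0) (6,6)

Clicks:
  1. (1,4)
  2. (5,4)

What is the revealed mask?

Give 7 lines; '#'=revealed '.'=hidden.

Click 1 (1,4) count=2: revealed 1 new [(1,4)] -> total=1
Click 2 (5,4) count=0: revealed 9 new [(4,3) (4,4) (4,5) (5,3) (5,4) (5,5) (6,3) (6,4) (6,5)] -> total=10

Answer: .......
....#..
.......
.......
...###.
...###.
...###.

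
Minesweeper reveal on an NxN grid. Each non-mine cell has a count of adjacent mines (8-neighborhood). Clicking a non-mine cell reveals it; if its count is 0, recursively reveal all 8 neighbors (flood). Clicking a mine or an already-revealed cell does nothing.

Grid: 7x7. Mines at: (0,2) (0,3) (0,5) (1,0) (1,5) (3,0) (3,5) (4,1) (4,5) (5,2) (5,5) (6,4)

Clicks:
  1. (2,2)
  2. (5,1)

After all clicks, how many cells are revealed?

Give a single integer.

Answer: 16

Derivation:
Click 1 (2,2) count=0: revealed 15 new [(1,1) (1,2) (1,3) (1,4) (2,1) (2,2) (2,3) (2,4) (3,1) (3,2) (3,3) (3,4) (4,2) (4,3) (4,4)] -> total=15
Click 2 (5,1) count=2: revealed 1 new [(5,1)] -> total=16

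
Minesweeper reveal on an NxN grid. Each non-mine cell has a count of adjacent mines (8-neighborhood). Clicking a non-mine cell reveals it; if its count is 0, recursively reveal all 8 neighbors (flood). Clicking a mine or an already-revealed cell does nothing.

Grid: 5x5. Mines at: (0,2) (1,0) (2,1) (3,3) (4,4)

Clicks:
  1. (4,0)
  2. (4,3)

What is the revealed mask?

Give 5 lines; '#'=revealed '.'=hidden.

Click 1 (4,0) count=0: revealed 6 new [(3,0) (3,1) (3,2) (4,0) (4,1) (4,2)] -> total=6
Click 2 (4,3) count=2: revealed 1 new [(4,3)] -> total=7

Answer: .....
.....
.....
###..
####.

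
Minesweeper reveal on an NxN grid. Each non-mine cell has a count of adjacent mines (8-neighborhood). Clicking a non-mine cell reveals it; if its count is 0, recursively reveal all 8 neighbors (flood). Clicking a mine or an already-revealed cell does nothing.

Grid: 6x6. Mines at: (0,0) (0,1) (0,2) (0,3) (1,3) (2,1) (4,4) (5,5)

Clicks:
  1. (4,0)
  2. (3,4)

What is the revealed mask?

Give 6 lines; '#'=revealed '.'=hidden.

Click 1 (4,0) count=0: revealed 12 new [(3,0) (3,1) (3,2) (3,3) (4,0) (4,1) (4,2) (4,3) (5,0) (5,1) (5,2) (5,3)] -> total=12
Click 2 (3,4) count=1: revealed 1 new [(3,4)] -> total=13

Answer: ......
......
......
#####.
####..
####..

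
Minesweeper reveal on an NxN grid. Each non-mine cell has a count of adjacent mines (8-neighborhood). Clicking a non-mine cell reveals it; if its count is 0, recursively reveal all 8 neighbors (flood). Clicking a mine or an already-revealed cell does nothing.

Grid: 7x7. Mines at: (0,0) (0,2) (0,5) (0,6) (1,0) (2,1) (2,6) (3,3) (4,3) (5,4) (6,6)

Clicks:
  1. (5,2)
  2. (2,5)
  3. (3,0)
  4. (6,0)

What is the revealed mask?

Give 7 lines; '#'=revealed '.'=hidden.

Answer: .......
.......
.....#.
###....
###....
####...
####...

Derivation:
Click 1 (5,2) count=1: revealed 1 new [(5,2)] -> total=1
Click 2 (2,5) count=1: revealed 1 new [(2,5)] -> total=2
Click 3 (3,0) count=1: revealed 1 new [(3,0)] -> total=3
Click 4 (6,0) count=0: revealed 12 new [(3,1) (3,2) (4,0) (4,1) (4,2) (5,0) (5,1) (5,3) (6,0) (6,1) (6,2) (6,3)] -> total=15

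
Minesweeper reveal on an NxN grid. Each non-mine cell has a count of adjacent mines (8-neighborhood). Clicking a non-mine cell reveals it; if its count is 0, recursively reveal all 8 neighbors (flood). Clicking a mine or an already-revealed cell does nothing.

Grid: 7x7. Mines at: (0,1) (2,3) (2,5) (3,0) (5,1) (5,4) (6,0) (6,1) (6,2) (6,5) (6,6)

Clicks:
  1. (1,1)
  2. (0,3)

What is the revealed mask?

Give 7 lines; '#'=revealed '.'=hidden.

Answer: ..#####
.######
.......
.......
.......
.......
.......

Derivation:
Click 1 (1,1) count=1: revealed 1 new [(1,1)] -> total=1
Click 2 (0,3) count=0: revealed 10 new [(0,2) (0,3) (0,4) (0,5) (0,6) (1,2) (1,3) (1,4) (1,5) (1,6)] -> total=11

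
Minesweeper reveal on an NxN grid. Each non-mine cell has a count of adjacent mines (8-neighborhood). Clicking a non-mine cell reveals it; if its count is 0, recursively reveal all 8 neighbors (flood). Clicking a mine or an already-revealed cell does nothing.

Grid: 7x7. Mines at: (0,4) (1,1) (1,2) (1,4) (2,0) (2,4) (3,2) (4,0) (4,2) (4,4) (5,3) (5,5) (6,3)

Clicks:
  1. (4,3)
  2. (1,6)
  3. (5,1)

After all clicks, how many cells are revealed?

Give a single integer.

Click 1 (4,3) count=4: revealed 1 new [(4,3)] -> total=1
Click 2 (1,6) count=0: revealed 10 new [(0,5) (0,6) (1,5) (1,6) (2,5) (2,6) (3,5) (3,6) (4,5) (4,6)] -> total=11
Click 3 (5,1) count=2: revealed 1 new [(5,1)] -> total=12

Answer: 12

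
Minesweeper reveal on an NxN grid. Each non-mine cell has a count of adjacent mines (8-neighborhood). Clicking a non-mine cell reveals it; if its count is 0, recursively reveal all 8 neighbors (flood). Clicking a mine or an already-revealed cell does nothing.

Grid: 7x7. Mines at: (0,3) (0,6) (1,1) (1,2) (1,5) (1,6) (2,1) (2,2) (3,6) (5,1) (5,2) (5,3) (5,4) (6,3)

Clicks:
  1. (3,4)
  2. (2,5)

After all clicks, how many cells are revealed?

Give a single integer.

Click 1 (3,4) count=0: revealed 9 new [(2,3) (2,4) (2,5) (3,3) (3,4) (3,5) (4,3) (4,4) (4,5)] -> total=9
Click 2 (2,5) count=3: revealed 0 new [(none)] -> total=9

Answer: 9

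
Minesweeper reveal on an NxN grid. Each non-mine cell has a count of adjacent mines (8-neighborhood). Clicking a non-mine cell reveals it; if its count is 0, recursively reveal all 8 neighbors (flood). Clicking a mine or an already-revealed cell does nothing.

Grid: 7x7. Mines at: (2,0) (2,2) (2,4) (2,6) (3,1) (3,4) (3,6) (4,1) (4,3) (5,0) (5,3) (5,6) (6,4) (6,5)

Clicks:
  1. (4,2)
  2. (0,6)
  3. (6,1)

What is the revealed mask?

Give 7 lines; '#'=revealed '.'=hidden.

Answer: #######
#######
.......
.......
..#....
.......
.#.....

Derivation:
Click 1 (4,2) count=4: revealed 1 new [(4,2)] -> total=1
Click 2 (0,6) count=0: revealed 14 new [(0,0) (0,1) (0,2) (0,3) (0,4) (0,5) (0,6) (1,0) (1,1) (1,2) (1,3) (1,4) (1,5) (1,6)] -> total=15
Click 3 (6,1) count=1: revealed 1 new [(6,1)] -> total=16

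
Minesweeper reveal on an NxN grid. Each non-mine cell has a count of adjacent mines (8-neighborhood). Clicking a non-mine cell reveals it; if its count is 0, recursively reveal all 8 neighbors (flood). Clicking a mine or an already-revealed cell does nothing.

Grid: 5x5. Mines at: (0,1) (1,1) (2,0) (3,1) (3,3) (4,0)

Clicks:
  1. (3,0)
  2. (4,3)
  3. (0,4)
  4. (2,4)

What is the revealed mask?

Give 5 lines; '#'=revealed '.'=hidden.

Click 1 (3,0) count=3: revealed 1 new [(3,0)] -> total=1
Click 2 (4,3) count=1: revealed 1 new [(4,3)] -> total=2
Click 3 (0,4) count=0: revealed 9 new [(0,2) (0,3) (0,4) (1,2) (1,3) (1,4) (2,2) (2,3) (2,4)] -> total=11
Click 4 (2,4) count=1: revealed 0 new [(none)] -> total=11

Answer: ..###
..###
..###
#....
...#.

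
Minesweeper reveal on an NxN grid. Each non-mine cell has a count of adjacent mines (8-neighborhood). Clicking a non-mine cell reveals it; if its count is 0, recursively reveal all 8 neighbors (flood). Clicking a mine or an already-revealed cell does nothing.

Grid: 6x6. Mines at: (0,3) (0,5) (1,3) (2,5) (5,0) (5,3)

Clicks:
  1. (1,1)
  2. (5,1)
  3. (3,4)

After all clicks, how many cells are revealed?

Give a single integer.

Answer: 22

Derivation:
Click 1 (1,1) count=0: revealed 21 new [(0,0) (0,1) (0,2) (1,0) (1,1) (1,2) (2,0) (2,1) (2,2) (2,3) (2,4) (3,0) (3,1) (3,2) (3,3) (3,4) (4,0) (4,1) (4,2) (4,3) (4,4)] -> total=21
Click 2 (5,1) count=1: revealed 1 new [(5,1)] -> total=22
Click 3 (3,4) count=1: revealed 0 new [(none)] -> total=22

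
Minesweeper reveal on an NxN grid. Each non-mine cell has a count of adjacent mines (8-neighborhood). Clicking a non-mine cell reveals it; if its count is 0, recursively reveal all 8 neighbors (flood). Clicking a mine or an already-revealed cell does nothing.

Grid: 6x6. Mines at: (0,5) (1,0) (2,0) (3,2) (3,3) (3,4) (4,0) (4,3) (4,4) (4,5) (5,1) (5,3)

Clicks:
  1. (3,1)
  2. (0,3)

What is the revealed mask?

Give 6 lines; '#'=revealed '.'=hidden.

Answer: .####.
.####.
.####.
.#....
......
......

Derivation:
Click 1 (3,1) count=3: revealed 1 new [(3,1)] -> total=1
Click 2 (0,3) count=0: revealed 12 new [(0,1) (0,2) (0,3) (0,4) (1,1) (1,2) (1,3) (1,4) (2,1) (2,2) (2,3) (2,4)] -> total=13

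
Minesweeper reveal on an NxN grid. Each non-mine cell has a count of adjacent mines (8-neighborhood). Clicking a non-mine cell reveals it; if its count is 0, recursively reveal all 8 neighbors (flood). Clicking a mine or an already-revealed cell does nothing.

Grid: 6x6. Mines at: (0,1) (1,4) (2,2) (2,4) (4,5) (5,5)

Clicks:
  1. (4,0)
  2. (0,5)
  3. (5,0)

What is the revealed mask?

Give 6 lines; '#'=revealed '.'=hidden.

Click 1 (4,0) count=0: revealed 19 new [(1,0) (1,1) (2,0) (2,1) (3,0) (3,1) (3,2) (3,3) (3,4) (4,0) (4,1) (4,2) (4,3) (4,4) (5,0) (5,1) (5,2) (5,3) (5,4)] -> total=19
Click 2 (0,5) count=1: revealed 1 new [(0,5)] -> total=20
Click 3 (5,0) count=0: revealed 0 new [(none)] -> total=20

Answer: .....#
##....
##....
#####.
#####.
#####.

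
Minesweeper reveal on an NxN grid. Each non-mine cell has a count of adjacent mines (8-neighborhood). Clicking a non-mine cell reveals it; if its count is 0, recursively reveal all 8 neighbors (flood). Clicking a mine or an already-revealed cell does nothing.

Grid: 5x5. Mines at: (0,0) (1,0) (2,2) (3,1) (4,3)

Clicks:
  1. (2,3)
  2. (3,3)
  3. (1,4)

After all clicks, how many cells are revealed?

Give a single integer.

Click 1 (2,3) count=1: revealed 1 new [(2,3)] -> total=1
Click 2 (3,3) count=2: revealed 1 new [(3,3)] -> total=2
Click 3 (1,4) count=0: revealed 10 new [(0,1) (0,2) (0,3) (0,4) (1,1) (1,2) (1,3) (1,4) (2,4) (3,4)] -> total=12

Answer: 12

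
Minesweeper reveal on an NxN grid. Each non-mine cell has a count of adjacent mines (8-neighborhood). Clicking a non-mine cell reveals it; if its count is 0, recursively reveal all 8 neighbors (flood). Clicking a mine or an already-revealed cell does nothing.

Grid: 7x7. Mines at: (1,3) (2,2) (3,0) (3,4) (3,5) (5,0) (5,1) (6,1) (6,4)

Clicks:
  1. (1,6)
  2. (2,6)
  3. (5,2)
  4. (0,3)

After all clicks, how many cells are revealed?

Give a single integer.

Click 1 (1,6) count=0: revealed 9 new [(0,4) (0,5) (0,6) (1,4) (1,5) (1,6) (2,4) (2,5) (2,6)] -> total=9
Click 2 (2,6) count=1: revealed 0 new [(none)] -> total=9
Click 3 (5,2) count=2: revealed 1 new [(5,2)] -> total=10
Click 4 (0,3) count=1: revealed 1 new [(0,3)] -> total=11

Answer: 11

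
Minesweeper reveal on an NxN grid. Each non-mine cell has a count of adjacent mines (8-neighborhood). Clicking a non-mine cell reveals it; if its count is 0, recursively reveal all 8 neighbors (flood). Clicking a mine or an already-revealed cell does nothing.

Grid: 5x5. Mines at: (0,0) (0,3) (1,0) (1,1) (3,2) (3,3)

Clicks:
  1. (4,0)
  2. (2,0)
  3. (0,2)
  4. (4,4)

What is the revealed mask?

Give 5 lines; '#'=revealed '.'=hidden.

Click 1 (4,0) count=0: revealed 6 new [(2,0) (2,1) (3,0) (3,1) (4,0) (4,1)] -> total=6
Click 2 (2,0) count=2: revealed 0 new [(none)] -> total=6
Click 3 (0,2) count=2: revealed 1 new [(0,2)] -> total=7
Click 4 (4,4) count=1: revealed 1 new [(4,4)] -> total=8

Answer: ..#..
.....
##...
##...
##..#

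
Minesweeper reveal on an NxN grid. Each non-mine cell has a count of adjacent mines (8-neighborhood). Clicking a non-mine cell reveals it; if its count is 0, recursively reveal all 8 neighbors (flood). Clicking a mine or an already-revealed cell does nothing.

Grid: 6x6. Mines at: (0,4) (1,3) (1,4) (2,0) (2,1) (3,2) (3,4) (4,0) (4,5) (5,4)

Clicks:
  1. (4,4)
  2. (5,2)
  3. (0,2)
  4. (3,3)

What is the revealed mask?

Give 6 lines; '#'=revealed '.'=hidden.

Answer: ..#...
......
......
...#..
.####.
.###..

Derivation:
Click 1 (4,4) count=3: revealed 1 new [(4,4)] -> total=1
Click 2 (5,2) count=0: revealed 6 new [(4,1) (4,2) (4,3) (5,1) (5,2) (5,3)] -> total=7
Click 3 (0,2) count=1: revealed 1 new [(0,2)] -> total=8
Click 4 (3,3) count=2: revealed 1 new [(3,3)] -> total=9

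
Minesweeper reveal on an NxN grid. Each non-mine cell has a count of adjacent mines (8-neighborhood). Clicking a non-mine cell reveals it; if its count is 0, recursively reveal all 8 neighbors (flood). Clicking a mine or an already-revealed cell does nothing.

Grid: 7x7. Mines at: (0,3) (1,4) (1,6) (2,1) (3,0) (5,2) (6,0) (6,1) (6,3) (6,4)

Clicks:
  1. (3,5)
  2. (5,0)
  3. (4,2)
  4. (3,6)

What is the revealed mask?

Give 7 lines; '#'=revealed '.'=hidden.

Answer: .......
.......
..#####
..#####
..#####
#..####
.....##

Derivation:
Click 1 (3,5) count=0: revealed 21 new [(2,2) (2,3) (2,4) (2,5) (2,6) (3,2) (3,3) (3,4) (3,5) (3,6) (4,2) (4,3) (4,4) (4,5) (4,6) (5,3) (5,4) (5,5) (5,6) (6,5) (6,6)] -> total=21
Click 2 (5,0) count=2: revealed 1 new [(5,0)] -> total=22
Click 3 (4,2) count=1: revealed 0 new [(none)] -> total=22
Click 4 (3,6) count=0: revealed 0 new [(none)] -> total=22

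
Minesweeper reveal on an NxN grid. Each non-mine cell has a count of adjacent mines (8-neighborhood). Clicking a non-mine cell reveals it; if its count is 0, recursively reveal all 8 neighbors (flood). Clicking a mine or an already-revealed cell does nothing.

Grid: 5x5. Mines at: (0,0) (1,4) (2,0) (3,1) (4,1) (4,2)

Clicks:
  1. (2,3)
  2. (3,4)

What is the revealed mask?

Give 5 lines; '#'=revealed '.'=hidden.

Click 1 (2,3) count=1: revealed 1 new [(2,3)] -> total=1
Click 2 (3,4) count=0: revealed 5 new [(2,4) (3,3) (3,4) (4,3) (4,4)] -> total=6

Answer: .....
.....
...##
...##
...##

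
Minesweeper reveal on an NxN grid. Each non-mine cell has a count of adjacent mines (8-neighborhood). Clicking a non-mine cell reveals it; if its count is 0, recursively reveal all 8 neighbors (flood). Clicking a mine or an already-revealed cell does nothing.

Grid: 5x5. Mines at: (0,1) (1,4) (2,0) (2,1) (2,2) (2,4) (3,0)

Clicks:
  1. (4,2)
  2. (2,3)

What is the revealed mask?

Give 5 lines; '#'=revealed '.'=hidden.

Click 1 (4,2) count=0: revealed 8 new [(3,1) (3,2) (3,3) (3,4) (4,1) (4,2) (4,3) (4,4)] -> total=8
Click 2 (2,3) count=3: revealed 1 new [(2,3)] -> total=9

Answer: .....
.....
...#.
.####
.####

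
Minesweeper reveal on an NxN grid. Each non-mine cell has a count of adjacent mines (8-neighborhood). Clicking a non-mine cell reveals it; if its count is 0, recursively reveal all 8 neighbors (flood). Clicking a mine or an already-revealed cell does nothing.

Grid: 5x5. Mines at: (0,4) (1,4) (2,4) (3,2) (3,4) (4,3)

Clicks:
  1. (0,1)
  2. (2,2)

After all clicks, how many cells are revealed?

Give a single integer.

Answer: 16

Derivation:
Click 1 (0,1) count=0: revealed 16 new [(0,0) (0,1) (0,2) (0,3) (1,0) (1,1) (1,2) (1,3) (2,0) (2,1) (2,2) (2,3) (3,0) (3,1) (4,0) (4,1)] -> total=16
Click 2 (2,2) count=1: revealed 0 new [(none)] -> total=16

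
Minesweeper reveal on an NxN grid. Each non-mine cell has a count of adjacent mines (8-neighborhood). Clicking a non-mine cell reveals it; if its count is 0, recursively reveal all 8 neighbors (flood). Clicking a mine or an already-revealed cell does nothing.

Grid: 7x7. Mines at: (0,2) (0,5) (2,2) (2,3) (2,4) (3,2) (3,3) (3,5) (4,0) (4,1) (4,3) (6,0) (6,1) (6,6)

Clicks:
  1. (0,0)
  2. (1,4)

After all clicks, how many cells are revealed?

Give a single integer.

Answer: 9

Derivation:
Click 1 (0,0) count=0: revealed 8 new [(0,0) (0,1) (1,0) (1,1) (2,0) (2,1) (3,0) (3,1)] -> total=8
Click 2 (1,4) count=3: revealed 1 new [(1,4)] -> total=9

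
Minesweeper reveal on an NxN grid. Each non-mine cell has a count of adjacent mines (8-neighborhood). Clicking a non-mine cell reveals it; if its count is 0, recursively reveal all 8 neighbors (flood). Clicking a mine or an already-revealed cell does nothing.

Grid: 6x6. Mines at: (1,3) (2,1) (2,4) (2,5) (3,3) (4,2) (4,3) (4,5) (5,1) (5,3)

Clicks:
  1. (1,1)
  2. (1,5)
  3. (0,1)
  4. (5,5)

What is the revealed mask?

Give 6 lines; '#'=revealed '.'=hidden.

Answer: ###...
###..#
......
......
......
.....#

Derivation:
Click 1 (1,1) count=1: revealed 1 new [(1,1)] -> total=1
Click 2 (1,5) count=2: revealed 1 new [(1,5)] -> total=2
Click 3 (0,1) count=0: revealed 5 new [(0,0) (0,1) (0,2) (1,0) (1,2)] -> total=7
Click 4 (5,5) count=1: revealed 1 new [(5,5)] -> total=8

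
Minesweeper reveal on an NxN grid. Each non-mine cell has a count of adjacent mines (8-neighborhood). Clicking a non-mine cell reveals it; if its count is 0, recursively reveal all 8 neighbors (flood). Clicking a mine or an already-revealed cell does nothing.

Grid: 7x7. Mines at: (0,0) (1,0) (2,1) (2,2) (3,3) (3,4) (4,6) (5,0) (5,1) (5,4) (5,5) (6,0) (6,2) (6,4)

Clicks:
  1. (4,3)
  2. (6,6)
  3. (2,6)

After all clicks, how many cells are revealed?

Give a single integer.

Answer: 20

Derivation:
Click 1 (4,3) count=3: revealed 1 new [(4,3)] -> total=1
Click 2 (6,6) count=1: revealed 1 new [(6,6)] -> total=2
Click 3 (2,6) count=0: revealed 18 new [(0,1) (0,2) (0,3) (0,4) (0,5) (0,6) (1,1) (1,2) (1,3) (1,4) (1,5) (1,6) (2,3) (2,4) (2,5) (2,6) (3,5) (3,6)] -> total=20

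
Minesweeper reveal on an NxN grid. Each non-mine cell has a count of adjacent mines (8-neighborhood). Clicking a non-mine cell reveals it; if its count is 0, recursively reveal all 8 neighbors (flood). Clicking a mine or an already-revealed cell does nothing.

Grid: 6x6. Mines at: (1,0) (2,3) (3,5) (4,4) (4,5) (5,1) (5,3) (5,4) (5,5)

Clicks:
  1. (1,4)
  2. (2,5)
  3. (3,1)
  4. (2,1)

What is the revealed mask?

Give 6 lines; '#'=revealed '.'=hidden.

Answer: ......
....#.
###..#
###...
###...
......

Derivation:
Click 1 (1,4) count=1: revealed 1 new [(1,4)] -> total=1
Click 2 (2,5) count=1: revealed 1 new [(2,5)] -> total=2
Click 3 (3,1) count=0: revealed 9 new [(2,0) (2,1) (2,2) (3,0) (3,1) (3,2) (4,0) (4,1) (4,2)] -> total=11
Click 4 (2,1) count=1: revealed 0 new [(none)] -> total=11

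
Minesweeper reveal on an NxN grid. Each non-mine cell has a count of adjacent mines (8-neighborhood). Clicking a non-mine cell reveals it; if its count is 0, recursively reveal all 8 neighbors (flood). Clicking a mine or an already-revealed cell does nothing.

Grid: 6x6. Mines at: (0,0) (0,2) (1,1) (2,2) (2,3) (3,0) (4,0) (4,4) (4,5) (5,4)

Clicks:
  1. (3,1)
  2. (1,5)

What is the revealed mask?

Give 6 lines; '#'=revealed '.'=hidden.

Answer: ...###
...###
....##
.#..##
......
......

Derivation:
Click 1 (3,1) count=3: revealed 1 new [(3,1)] -> total=1
Click 2 (1,5) count=0: revealed 10 new [(0,3) (0,4) (0,5) (1,3) (1,4) (1,5) (2,4) (2,5) (3,4) (3,5)] -> total=11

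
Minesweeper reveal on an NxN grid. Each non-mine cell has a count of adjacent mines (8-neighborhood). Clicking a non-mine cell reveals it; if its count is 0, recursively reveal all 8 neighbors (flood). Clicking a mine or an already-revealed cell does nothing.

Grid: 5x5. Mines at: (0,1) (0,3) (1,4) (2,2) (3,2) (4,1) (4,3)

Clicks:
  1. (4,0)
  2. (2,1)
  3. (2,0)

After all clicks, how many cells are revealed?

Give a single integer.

Click 1 (4,0) count=1: revealed 1 new [(4,0)] -> total=1
Click 2 (2,1) count=2: revealed 1 new [(2,1)] -> total=2
Click 3 (2,0) count=0: revealed 5 new [(1,0) (1,1) (2,0) (3,0) (3,1)] -> total=7

Answer: 7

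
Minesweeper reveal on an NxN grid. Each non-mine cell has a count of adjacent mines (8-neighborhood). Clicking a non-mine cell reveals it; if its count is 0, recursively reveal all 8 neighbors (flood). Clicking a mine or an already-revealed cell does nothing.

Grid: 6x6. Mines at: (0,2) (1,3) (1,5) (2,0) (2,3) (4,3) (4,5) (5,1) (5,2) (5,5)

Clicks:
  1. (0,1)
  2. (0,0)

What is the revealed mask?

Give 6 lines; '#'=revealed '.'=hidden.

Answer: ##....
##....
......
......
......
......

Derivation:
Click 1 (0,1) count=1: revealed 1 new [(0,1)] -> total=1
Click 2 (0,0) count=0: revealed 3 new [(0,0) (1,0) (1,1)] -> total=4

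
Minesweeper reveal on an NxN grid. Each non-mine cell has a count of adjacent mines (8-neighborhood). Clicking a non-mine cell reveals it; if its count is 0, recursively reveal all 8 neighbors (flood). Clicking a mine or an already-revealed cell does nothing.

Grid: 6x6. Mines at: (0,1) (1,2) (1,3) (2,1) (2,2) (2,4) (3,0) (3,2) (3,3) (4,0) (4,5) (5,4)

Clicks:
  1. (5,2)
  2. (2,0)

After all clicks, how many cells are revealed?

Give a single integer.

Click 1 (5,2) count=0: revealed 6 new [(4,1) (4,2) (4,3) (5,1) (5,2) (5,3)] -> total=6
Click 2 (2,0) count=2: revealed 1 new [(2,0)] -> total=7

Answer: 7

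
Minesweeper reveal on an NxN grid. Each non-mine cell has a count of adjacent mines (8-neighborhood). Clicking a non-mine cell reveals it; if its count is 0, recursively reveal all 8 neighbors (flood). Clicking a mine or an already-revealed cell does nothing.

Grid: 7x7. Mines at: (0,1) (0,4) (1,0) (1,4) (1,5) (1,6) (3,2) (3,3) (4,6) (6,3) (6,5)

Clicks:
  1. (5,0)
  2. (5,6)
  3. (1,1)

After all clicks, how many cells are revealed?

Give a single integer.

Click 1 (5,0) count=0: revealed 13 new [(2,0) (2,1) (3,0) (3,1) (4,0) (4,1) (4,2) (5,0) (5,1) (5,2) (6,0) (6,1) (6,2)] -> total=13
Click 2 (5,6) count=2: revealed 1 new [(5,6)] -> total=14
Click 3 (1,1) count=2: revealed 1 new [(1,1)] -> total=15

Answer: 15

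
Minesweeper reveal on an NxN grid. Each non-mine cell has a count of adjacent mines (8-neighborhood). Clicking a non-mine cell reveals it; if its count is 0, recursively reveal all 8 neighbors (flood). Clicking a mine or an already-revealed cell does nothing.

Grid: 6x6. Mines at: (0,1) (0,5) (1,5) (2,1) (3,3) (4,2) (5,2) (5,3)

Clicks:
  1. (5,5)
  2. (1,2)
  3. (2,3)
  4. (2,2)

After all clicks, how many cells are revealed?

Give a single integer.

Click 1 (5,5) count=0: revealed 8 new [(2,4) (2,5) (3,4) (3,5) (4,4) (4,5) (5,4) (5,5)] -> total=8
Click 2 (1,2) count=2: revealed 1 new [(1,2)] -> total=9
Click 3 (2,3) count=1: revealed 1 new [(2,3)] -> total=10
Click 4 (2,2) count=2: revealed 1 new [(2,2)] -> total=11

Answer: 11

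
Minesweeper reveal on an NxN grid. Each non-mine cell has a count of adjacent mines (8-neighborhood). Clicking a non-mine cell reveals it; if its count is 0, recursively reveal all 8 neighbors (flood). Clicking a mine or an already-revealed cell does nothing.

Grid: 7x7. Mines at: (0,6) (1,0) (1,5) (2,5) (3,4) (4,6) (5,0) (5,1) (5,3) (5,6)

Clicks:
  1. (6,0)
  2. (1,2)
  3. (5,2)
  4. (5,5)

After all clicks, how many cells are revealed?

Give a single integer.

Click 1 (6,0) count=2: revealed 1 new [(6,0)] -> total=1
Click 2 (1,2) count=0: revealed 21 new [(0,1) (0,2) (0,3) (0,4) (1,1) (1,2) (1,3) (1,4) (2,0) (2,1) (2,2) (2,3) (2,4) (3,0) (3,1) (3,2) (3,3) (4,0) (4,1) (4,2) (4,3)] -> total=22
Click 3 (5,2) count=2: revealed 1 new [(5,2)] -> total=23
Click 4 (5,5) count=2: revealed 1 new [(5,5)] -> total=24

Answer: 24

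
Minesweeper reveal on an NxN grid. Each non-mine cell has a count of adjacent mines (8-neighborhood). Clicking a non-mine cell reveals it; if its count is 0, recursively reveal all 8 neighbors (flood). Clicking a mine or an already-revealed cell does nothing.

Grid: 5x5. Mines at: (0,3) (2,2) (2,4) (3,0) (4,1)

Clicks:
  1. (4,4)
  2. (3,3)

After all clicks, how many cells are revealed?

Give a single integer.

Answer: 6

Derivation:
Click 1 (4,4) count=0: revealed 6 new [(3,2) (3,3) (3,4) (4,2) (4,3) (4,4)] -> total=6
Click 2 (3,3) count=2: revealed 0 new [(none)] -> total=6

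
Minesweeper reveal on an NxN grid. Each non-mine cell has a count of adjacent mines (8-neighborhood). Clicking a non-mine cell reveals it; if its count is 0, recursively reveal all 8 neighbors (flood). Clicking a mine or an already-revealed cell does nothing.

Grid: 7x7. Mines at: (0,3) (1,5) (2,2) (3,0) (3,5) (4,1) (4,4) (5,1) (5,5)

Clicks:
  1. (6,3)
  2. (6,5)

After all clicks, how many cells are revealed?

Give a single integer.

Answer: 7

Derivation:
Click 1 (6,3) count=0: revealed 6 new [(5,2) (5,3) (5,4) (6,2) (6,3) (6,4)] -> total=6
Click 2 (6,5) count=1: revealed 1 new [(6,5)] -> total=7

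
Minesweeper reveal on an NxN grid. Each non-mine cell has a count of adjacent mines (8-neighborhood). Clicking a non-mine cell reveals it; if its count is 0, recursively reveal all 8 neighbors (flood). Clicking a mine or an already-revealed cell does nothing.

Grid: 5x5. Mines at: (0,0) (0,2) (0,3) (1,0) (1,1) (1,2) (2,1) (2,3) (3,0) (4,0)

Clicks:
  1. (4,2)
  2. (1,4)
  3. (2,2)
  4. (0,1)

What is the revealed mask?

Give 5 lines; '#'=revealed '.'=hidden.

Answer: .#...
....#
..#..
.####
.####

Derivation:
Click 1 (4,2) count=0: revealed 8 new [(3,1) (3,2) (3,3) (3,4) (4,1) (4,2) (4,3) (4,4)] -> total=8
Click 2 (1,4) count=2: revealed 1 new [(1,4)] -> total=9
Click 3 (2,2) count=4: revealed 1 new [(2,2)] -> total=10
Click 4 (0,1) count=5: revealed 1 new [(0,1)] -> total=11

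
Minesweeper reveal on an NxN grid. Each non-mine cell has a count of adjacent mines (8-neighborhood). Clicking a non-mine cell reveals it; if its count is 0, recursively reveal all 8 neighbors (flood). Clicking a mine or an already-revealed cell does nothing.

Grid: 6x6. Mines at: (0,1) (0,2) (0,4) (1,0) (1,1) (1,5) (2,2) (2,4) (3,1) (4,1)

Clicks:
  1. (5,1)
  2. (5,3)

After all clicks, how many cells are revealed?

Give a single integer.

Answer: 13

Derivation:
Click 1 (5,1) count=1: revealed 1 new [(5,1)] -> total=1
Click 2 (5,3) count=0: revealed 12 new [(3,2) (3,3) (3,4) (3,5) (4,2) (4,3) (4,4) (4,5) (5,2) (5,3) (5,4) (5,5)] -> total=13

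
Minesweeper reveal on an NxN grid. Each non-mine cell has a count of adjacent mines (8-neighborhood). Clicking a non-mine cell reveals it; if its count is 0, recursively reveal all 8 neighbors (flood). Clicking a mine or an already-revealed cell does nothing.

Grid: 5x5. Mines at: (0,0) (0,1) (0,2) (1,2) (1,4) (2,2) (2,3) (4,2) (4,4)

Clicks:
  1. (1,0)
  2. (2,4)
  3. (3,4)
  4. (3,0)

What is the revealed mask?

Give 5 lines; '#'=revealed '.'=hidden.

Answer: .....
##...
##..#
##..#
##...

Derivation:
Click 1 (1,0) count=2: revealed 1 new [(1,0)] -> total=1
Click 2 (2,4) count=2: revealed 1 new [(2,4)] -> total=2
Click 3 (3,4) count=2: revealed 1 new [(3,4)] -> total=3
Click 4 (3,0) count=0: revealed 7 new [(1,1) (2,0) (2,1) (3,0) (3,1) (4,0) (4,1)] -> total=10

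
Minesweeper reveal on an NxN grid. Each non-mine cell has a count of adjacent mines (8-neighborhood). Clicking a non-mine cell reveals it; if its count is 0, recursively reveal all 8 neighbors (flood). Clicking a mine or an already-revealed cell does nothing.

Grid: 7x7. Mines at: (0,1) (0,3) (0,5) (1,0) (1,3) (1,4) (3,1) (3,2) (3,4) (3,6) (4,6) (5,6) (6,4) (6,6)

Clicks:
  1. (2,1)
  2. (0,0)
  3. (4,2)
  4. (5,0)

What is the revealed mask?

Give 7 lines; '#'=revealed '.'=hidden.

Click 1 (2,1) count=3: revealed 1 new [(2,1)] -> total=1
Click 2 (0,0) count=2: revealed 1 new [(0,0)] -> total=2
Click 3 (4,2) count=2: revealed 1 new [(4,2)] -> total=3
Click 4 (5,0) count=0: revealed 11 new [(4,0) (4,1) (4,3) (5,0) (5,1) (5,2) (5,3) (6,0) (6,1) (6,2) (6,3)] -> total=14

Answer: #......
.......
.#.....
.......
####...
####...
####...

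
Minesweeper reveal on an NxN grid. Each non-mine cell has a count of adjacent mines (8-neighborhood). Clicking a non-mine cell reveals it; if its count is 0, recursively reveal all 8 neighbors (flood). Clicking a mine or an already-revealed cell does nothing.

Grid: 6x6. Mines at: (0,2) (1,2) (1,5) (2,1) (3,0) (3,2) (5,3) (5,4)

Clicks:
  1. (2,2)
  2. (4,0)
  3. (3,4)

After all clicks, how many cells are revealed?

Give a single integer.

Click 1 (2,2) count=3: revealed 1 new [(2,2)] -> total=1
Click 2 (4,0) count=1: revealed 1 new [(4,0)] -> total=2
Click 3 (3,4) count=0: revealed 9 new [(2,3) (2,4) (2,5) (3,3) (3,4) (3,5) (4,3) (4,4) (4,5)] -> total=11

Answer: 11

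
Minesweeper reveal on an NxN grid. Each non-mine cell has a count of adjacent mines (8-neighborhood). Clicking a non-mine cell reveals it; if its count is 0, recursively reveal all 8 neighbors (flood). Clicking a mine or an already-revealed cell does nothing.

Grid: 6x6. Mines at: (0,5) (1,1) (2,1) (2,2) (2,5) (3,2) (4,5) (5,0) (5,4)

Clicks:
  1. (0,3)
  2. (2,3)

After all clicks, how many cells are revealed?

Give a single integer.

Click 1 (0,3) count=0: revealed 6 new [(0,2) (0,3) (0,4) (1,2) (1,3) (1,4)] -> total=6
Click 2 (2,3) count=2: revealed 1 new [(2,3)] -> total=7

Answer: 7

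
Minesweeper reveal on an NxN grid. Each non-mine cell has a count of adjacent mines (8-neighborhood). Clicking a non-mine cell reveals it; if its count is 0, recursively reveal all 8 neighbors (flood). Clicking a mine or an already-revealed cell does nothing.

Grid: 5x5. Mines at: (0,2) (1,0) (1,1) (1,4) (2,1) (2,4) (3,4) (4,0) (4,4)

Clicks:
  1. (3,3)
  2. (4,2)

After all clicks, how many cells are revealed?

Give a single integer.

Click 1 (3,3) count=3: revealed 1 new [(3,3)] -> total=1
Click 2 (4,2) count=0: revealed 5 new [(3,1) (3,2) (4,1) (4,2) (4,3)] -> total=6

Answer: 6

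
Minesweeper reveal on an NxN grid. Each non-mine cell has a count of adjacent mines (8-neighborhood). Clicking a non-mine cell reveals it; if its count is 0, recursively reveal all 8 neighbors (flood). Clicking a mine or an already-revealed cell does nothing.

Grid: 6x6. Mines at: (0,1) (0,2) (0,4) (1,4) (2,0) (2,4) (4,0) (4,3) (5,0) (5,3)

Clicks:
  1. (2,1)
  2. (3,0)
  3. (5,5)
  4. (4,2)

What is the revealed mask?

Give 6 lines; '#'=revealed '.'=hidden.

Click 1 (2,1) count=1: revealed 1 new [(2,1)] -> total=1
Click 2 (3,0) count=2: revealed 1 new [(3,0)] -> total=2
Click 3 (5,5) count=0: revealed 6 new [(3,4) (3,5) (4,4) (4,5) (5,4) (5,5)] -> total=8
Click 4 (4,2) count=2: revealed 1 new [(4,2)] -> total=9

Answer: ......
......
.#....
#...##
..#.##
....##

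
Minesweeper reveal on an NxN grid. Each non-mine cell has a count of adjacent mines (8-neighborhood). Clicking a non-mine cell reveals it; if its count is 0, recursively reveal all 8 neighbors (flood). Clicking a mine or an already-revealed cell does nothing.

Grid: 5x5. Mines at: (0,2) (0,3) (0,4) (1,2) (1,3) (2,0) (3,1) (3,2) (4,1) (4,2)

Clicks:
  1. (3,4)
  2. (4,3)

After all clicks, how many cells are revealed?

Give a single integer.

Click 1 (3,4) count=0: revealed 6 new [(2,3) (2,4) (3,3) (3,4) (4,3) (4,4)] -> total=6
Click 2 (4,3) count=2: revealed 0 new [(none)] -> total=6

Answer: 6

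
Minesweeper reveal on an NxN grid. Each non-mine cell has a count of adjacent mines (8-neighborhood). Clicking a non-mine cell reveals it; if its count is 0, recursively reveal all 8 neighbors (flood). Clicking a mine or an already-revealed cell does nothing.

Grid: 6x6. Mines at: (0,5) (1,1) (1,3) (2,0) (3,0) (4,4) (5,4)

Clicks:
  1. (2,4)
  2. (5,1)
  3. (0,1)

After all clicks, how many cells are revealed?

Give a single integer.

Click 1 (2,4) count=1: revealed 1 new [(2,4)] -> total=1
Click 2 (5,1) count=0: revealed 14 new [(2,1) (2,2) (2,3) (3,1) (3,2) (3,3) (4,0) (4,1) (4,2) (4,3) (5,0) (5,1) (5,2) (5,3)] -> total=15
Click 3 (0,1) count=1: revealed 1 new [(0,1)] -> total=16

Answer: 16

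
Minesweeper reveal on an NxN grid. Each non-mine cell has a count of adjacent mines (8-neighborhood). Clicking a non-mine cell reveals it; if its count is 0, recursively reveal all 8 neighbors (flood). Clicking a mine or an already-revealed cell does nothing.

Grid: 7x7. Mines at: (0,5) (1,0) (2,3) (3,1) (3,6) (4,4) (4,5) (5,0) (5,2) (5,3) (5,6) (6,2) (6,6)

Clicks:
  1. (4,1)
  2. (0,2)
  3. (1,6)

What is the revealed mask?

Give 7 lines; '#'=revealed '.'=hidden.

Click 1 (4,1) count=3: revealed 1 new [(4,1)] -> total=1
Click 2 (0,2) count=0: revealed 8 new [(0,1) (0,2) (0,3) (0,4) (1,1) (1,2) (1,3) (1,4)] -> total=9
Click 3 (1,6) count=1: revealed 1 new [(1,6)] -> total=10

Answer: .####..
.####.#
.......
.......
.#.....
.......
.......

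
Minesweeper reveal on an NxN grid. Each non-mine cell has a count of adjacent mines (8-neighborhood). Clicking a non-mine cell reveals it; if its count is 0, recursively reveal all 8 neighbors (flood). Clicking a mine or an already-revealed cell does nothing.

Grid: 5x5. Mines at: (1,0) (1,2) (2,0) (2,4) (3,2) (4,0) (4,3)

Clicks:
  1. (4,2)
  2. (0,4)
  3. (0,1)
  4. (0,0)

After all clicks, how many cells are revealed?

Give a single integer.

Answer: 7

Derivation:
Click 1 (4,2) count=2: revealed 1 new [(4,2)] -> total=1
Click 2 (0,4) count=0: revealed 4 new [(0,3) (0,4) (1,3) (1,4)] -> total=5
Click 3 (0,1) count=2: revealed 1 new [(0,1)] -> total=6
Click 4 (0,0) count=1: revealed 1 new [(0,0)] -> total=7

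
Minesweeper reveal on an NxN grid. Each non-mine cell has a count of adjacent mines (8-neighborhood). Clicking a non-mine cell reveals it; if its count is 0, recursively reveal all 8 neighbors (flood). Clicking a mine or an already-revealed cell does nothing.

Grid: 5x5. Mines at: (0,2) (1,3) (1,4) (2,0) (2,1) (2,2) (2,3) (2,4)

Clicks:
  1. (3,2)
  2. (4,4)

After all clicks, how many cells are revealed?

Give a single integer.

Answer: 10

Derivation:
Click 1 (3,2) count=3: revealed 1 new [(3,2)] -> total=1
Click 2 (4,4) count=0: revealed 9 new [(3,0) (3,1) (3,3) (3,4) (4,0) (4,1) (4,2) (4,3) (4,4)] -> total=10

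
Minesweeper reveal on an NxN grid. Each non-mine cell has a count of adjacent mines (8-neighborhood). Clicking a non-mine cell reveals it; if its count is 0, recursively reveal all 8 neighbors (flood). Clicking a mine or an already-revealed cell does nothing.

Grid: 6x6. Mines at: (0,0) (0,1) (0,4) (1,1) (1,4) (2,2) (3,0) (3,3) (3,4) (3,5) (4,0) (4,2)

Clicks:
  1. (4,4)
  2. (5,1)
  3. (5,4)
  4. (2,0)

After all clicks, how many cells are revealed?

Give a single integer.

Answer: 8

Derivation:
Click 1 (4,4) count=3: revealed 1 new [(4,4)] -> total=1
Click 2 (5,1) count=2: revealed 1 new [(5,1)] -> total=2
Click 3 (5,4) count=0: revealed 5 new [(4,3) (4,5) (5,3) (5,4) (5,5)] -> total=7
Click 4 (2,0) count=2: revealed 1 new [(2,0)] -> total=8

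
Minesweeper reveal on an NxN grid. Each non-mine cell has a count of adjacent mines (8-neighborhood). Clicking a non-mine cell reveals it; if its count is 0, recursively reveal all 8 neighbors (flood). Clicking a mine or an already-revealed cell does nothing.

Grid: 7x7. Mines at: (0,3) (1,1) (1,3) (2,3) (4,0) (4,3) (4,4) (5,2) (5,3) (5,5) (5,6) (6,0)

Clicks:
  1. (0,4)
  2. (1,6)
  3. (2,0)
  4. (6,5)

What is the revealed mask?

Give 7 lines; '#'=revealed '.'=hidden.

Click 1 (0,4) count=2: revealed 1 new [(0,4)] -> total=1
Click 2 (1,6) count=0: revealed 13 new [(0,5) (0,6) (1,4) (1,5) (1,6) (2,4) (2,5) (2,6) (3,4) (3,5) (3,6) (4,5) (4,6)] -> total=14
Click 3 (2,0) count=1: revealed 1 new [(2,0)] -> total=15
Click 4 (6,5) count=2: revealed 1 new [(6,5)] -> total=16

Answer: ....###
....###
#...###
....###
.....##
.......
.....#.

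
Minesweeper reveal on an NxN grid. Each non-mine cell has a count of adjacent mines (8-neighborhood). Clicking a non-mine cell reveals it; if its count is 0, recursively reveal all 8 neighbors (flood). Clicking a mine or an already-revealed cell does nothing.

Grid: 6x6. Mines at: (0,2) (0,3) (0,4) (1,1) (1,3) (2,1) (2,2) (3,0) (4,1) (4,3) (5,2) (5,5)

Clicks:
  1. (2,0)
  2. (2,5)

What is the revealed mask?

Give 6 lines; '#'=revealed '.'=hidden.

Click 1 (2,0) count=3: revealed 1 new [(2,0)] -> total=1
Click 2 (2,5) count=0: revealed 8 new [(1,4) (1,5) (2,4) (2,5) (3,4) (3,5) (4,4) (4,5)] -> total=9

Answer: ......
....##
#...##
....##
....##
......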